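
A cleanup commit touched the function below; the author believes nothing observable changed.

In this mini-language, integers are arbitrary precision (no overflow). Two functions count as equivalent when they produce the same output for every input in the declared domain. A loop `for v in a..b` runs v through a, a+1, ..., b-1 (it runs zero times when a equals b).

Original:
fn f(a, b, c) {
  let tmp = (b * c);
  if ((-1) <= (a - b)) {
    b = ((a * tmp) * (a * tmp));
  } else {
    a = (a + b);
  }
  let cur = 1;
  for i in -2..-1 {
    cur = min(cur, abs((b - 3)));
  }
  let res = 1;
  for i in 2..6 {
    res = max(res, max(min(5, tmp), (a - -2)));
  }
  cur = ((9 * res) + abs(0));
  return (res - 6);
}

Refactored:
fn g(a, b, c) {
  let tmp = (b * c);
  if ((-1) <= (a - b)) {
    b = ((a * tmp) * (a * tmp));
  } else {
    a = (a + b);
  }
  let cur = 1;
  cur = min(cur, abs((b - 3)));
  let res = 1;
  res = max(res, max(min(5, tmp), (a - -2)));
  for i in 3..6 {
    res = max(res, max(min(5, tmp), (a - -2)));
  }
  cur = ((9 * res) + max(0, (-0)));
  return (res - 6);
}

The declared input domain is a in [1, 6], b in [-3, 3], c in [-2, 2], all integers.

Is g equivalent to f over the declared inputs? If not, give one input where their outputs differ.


The two versions differ — the changes include constant usage differs; and min/max/abs usage differs; and arithmetic usage differs; and loop structure differs.
Tracing a=2, b=3, c=0: f: tmp=0, then ((-1) <= (a - b)) is true, then b=0, then cur=1, then (i=-2), then cur=1, then res=1, then (i=2), then res=4, then (i=3), then res=4, then (i=4), then res=4, then (i=5), then res=4, then cur=36, then returns -2 | g: tmp=0, then ((-1) <= (a - b)) is true, then b=0, then cur=1, then cur=1, then res=1, then res=4, then (i=3), then res=4, then (i=4), then res=4, then (i=5), then res=4, then cur=36, then returns -2 — matching result -2.
Checked all 210 inputs in the declared domain: the outputs agree on every one.
verdict: equivalent


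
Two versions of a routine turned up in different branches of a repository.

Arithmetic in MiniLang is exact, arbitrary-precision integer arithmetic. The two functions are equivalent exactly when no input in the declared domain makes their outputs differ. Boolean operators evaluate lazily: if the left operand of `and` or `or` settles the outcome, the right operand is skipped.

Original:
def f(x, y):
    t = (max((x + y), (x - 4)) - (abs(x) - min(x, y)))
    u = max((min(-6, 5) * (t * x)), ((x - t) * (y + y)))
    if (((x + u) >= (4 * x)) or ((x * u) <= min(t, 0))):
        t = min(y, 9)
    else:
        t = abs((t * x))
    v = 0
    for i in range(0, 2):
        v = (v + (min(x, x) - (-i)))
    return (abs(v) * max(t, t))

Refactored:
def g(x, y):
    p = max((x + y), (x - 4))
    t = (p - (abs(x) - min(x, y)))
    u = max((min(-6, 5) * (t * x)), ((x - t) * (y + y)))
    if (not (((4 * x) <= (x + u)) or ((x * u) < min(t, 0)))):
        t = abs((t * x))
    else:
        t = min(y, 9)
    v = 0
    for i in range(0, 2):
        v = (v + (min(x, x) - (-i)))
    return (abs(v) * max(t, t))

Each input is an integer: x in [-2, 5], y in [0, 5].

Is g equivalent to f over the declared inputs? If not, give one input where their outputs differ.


On input x=2, y=1, f returns 5 while g returns 20.
verdict: not equivalent; witness: x=2, y=1


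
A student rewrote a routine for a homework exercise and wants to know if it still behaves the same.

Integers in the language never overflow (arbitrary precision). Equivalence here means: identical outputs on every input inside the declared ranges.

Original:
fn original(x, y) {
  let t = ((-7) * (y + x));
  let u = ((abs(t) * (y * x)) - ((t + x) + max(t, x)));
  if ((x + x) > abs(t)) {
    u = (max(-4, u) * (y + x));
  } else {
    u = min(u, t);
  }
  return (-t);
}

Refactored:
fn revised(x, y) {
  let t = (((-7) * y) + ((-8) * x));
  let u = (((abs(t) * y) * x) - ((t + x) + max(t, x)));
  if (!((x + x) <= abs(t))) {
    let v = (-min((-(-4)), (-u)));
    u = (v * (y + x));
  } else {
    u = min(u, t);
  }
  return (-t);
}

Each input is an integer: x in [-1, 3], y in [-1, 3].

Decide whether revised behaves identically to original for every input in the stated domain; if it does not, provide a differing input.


Consider the input x=-1, y=-1.
original: t := 14 | u := -13 | ((x + x) > abs(t)): false | u := -13 | result -14
revised: t := 15 | u := -14 | (!((x + x) <= abs(t))): false | u := -14 | result -15
-14 != -15, so the rewrite changes behavior.
verdict: not equivalent; witness: x=-1, y=-1


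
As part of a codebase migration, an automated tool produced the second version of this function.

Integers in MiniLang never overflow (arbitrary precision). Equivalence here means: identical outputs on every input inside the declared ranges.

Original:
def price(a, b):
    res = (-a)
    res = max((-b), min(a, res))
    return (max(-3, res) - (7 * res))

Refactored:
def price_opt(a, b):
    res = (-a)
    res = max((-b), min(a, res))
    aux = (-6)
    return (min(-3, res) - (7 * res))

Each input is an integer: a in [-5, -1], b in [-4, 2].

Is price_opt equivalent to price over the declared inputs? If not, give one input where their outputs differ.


There is a counterexample at a=-5, b=-4: -24 on one side, -31 on the other.
price: res := 5 | res := 4 | result -24
price_opt: res := 5 | res := 4 | aux := -6 | result -31
verdict: not equivalent; witness: a=-5, b=-4


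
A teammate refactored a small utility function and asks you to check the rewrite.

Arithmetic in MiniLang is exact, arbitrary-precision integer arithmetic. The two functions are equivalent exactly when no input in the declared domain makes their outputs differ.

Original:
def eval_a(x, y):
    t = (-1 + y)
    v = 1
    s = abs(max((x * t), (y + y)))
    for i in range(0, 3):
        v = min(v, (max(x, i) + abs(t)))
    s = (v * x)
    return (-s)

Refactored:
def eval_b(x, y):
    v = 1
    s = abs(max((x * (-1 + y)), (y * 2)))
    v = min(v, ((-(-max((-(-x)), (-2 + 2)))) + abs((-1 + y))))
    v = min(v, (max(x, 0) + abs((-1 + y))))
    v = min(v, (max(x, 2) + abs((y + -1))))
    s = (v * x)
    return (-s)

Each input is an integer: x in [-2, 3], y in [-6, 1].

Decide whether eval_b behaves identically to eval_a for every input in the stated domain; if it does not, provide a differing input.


The one real change (`1` became `0`) has no effect anywhere in the declared ranges; all 48 inputs agree.
verdict: equivalent


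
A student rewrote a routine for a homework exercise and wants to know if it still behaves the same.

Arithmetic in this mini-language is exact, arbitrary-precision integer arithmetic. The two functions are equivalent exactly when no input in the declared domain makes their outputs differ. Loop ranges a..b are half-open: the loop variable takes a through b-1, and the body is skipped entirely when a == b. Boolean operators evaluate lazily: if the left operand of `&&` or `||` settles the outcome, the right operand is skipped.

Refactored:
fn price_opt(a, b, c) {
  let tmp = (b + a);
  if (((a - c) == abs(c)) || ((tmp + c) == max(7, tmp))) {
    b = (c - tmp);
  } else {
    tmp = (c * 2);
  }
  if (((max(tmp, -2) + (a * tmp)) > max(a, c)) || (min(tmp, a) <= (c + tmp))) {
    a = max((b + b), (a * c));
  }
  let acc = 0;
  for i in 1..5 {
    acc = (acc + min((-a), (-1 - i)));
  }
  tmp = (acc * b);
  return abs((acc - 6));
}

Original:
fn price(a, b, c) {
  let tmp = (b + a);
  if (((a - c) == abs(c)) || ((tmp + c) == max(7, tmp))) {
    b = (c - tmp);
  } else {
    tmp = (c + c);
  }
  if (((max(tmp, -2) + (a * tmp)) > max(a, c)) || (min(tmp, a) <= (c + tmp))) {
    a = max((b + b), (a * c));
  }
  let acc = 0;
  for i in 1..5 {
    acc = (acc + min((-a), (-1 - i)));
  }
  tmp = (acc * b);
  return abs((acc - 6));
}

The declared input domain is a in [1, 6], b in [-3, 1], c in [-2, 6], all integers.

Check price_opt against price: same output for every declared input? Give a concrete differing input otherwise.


The two versions differ — the changes include constant usage differs, arithmetic usage differs.
As a probe, take a=2, b=-1, c=0: price runs tmp = 1; (((a - c) == abs(c)) || ((tmp + c) == max(7, tmp))) -> false; tmp = 0; (((max(tmp, -2) + (a * tmp)) > max(a, c)) || (min(tmp, a) <= (c + tmp))) -> true; a = 0; acc = 0; [i=1]; acc = -2; [i=2]; acc = -5; [i=3]; acc = -9; [i=4]; acc = -14; tmp = 14; return 20; price_opt runs tmp = 1; (((a - c) == abs(c)) || ((tmp + c) == max(7, tmp))) -> false; tmp = 0; (((max(tmp, -2) + (a * tmp)) > max(a, c)) || (min(tmp, a) <= (c + tmp))) -> true; a = 0; acc = 0; [i=1]; acc = -2; [i=2]; acc = -5; [i=3]; acc = -9; [i=4]; acc = -14; tmp = 14; return 20; both end at 20.
Sweeping the whole domain (270 inputs) finds no disagreement.
verdict: equivalent


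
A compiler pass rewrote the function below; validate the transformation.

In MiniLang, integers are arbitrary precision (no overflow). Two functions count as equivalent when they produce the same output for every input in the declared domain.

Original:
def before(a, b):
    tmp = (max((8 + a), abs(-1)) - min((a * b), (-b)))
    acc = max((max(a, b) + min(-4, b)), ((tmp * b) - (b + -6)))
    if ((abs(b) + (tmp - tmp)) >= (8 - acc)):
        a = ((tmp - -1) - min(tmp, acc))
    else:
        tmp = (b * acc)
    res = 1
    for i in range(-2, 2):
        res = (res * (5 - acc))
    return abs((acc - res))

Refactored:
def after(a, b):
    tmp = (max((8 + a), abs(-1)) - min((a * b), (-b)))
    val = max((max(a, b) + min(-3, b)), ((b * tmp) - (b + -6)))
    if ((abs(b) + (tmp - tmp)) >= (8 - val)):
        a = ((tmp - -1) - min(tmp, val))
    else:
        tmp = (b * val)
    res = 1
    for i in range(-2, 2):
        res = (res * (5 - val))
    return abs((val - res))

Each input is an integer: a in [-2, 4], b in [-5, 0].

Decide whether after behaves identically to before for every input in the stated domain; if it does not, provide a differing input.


Consider the input a=0, b=-3.
before: tmp becomes 8; next acc becomes -4; next ((abs(b) + (tmp - tmp)) >= (8 - acc)) evaluates to false; next tmp becomes 12; next res becomes 1; next at i=-2:; next res becomes 9; next at i=-1:; next res becomes 81; next at i=0:; next res becomes 729; next at i=1:; next res becomes 6561; next final value 6565
after: tmp becomes 8; next val becomes -3; next ((abs(b) + (tmp - tmp)) >= (8 - val)) evaluates to false; next tmp becomes 9; next res becomes 1; next at i=-2:; next res becomes 8; next at i=-1:; next res becomes 64; next at i=0:; next res becomes 512; next at i=1:; next res becomes 4096; next final value 4099
6565 and 4099 differ, so these are not the same function on this domain.
verdict: not equivalent; witness: a=0, b=-3


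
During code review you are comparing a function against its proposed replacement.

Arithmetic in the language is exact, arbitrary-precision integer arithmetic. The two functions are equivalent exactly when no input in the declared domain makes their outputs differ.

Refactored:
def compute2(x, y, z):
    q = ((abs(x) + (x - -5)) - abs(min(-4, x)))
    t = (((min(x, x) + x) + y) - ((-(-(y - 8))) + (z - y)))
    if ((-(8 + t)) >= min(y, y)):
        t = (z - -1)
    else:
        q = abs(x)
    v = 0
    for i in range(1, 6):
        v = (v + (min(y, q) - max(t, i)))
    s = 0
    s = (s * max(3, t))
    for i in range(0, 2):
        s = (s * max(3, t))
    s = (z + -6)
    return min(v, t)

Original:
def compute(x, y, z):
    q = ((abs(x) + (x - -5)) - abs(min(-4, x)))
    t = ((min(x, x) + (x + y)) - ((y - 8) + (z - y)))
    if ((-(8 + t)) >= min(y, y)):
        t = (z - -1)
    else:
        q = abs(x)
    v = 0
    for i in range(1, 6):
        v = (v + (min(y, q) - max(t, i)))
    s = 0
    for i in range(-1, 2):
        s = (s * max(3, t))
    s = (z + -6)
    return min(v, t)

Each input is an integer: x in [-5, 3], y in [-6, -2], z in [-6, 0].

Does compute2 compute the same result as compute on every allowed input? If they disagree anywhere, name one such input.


Changes here: loop structure differs, min/max/abs usage differs, arithmetic usage differs, constant usage differs, statement counts differ; the full 315-point sweep finds no disagreement.
verdict: equivalent


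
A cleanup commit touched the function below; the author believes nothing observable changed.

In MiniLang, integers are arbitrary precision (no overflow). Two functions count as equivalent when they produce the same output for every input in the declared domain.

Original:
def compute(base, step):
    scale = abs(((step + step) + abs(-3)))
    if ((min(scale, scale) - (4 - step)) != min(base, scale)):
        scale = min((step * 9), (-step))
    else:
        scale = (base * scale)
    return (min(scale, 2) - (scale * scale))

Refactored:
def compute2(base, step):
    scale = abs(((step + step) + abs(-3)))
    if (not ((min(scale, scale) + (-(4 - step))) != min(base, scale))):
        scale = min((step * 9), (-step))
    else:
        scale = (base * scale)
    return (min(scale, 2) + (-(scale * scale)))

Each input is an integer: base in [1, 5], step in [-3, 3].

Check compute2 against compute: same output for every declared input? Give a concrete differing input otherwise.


On input base=1, step=-3, compute returns -756 while compute2 returns -7.
verdict: not equivalent; witness: base=1, step=-3


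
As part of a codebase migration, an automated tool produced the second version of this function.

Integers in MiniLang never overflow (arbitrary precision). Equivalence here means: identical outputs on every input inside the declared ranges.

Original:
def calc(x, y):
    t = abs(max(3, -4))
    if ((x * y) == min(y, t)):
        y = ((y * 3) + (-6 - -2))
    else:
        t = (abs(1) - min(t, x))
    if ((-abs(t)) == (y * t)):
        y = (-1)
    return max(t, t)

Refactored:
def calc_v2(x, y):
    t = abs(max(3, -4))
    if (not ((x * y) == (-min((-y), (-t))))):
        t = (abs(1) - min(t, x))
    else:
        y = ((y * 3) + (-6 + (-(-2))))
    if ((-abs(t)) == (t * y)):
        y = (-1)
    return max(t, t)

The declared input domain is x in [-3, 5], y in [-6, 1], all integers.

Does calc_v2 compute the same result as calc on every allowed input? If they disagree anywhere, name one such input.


Consider the input x=-3, y=-1.
calc: t becomes 3; next ((x * y) == min(y, t)) evaluates to false; next t becomes 4; next ((-abs(t)) == (y * t)) evaluates to true; next y becomes -1; next final value 4
calc_v2: t becomes 3; next (not ((x * y) == (-min((-y), (-t))))) evaluates to false; next y becomes -7; next ((-abs(t)) == (t * y)) evaluates to false; next final value 3
4 vs 3 — the two versions disagree here.
verdict: not equivalent; witness: x=-3, y=-1


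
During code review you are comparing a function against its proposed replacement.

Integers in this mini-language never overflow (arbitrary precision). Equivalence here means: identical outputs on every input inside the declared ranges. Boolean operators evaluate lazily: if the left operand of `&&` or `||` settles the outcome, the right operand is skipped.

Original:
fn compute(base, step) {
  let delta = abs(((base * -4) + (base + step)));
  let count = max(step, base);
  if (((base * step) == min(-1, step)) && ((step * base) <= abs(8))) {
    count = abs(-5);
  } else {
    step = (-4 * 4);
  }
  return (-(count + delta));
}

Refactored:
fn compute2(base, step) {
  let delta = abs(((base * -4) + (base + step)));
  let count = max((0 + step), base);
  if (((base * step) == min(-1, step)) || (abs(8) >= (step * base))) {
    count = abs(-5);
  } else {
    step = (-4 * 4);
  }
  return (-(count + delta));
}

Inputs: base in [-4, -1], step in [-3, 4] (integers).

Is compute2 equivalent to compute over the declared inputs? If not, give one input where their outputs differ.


The rewrite breaks on base=-4, step=-2, where the results are -8 and -15.
compute: delta := 10 | count := -2 | (((base * step) == min(-1, step)) && ((step * base) <= abs(8))): false | step := -16 | result -8
compute2: delta := 10 | count := -2 | (((base * step) == min(-1, step)) || (abs(8) >= (step * base))): true | count := 5 | result -15
verdict: not equivalent; witness: base=-4, step=-2


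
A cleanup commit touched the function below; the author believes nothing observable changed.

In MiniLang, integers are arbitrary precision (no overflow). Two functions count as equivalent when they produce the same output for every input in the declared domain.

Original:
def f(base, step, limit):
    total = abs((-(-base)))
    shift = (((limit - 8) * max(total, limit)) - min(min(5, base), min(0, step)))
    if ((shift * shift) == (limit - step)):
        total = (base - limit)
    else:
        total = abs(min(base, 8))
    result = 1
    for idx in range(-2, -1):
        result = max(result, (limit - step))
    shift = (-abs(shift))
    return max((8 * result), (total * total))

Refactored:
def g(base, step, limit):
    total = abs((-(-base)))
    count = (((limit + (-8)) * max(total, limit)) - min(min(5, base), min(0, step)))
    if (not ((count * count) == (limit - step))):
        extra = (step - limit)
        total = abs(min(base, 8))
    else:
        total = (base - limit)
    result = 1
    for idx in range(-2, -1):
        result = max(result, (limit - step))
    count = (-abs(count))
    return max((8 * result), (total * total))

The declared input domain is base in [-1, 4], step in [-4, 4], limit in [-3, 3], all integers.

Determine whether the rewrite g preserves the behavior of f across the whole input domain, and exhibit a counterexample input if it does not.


Although boolean connective usage differs, and local variable names differ, and arithmetic usage differs, and statement counts differ, 378/378 inputs agree.
verdict: equivalent


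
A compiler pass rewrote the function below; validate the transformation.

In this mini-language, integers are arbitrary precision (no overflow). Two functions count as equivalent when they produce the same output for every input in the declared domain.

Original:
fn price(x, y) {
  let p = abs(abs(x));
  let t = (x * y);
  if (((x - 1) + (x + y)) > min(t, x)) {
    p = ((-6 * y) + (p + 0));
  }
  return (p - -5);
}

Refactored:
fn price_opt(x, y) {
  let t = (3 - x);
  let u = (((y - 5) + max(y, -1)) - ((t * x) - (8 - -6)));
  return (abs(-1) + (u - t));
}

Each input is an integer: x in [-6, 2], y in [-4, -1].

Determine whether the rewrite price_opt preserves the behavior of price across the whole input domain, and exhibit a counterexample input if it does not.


Run the pair on x=-6, y=-4.
price: p=6, then t=24, then (((x - 1) + (x + y)) > min(t, x)) is false, then returns 11
price_opt: t=9, then u=58, then returns 50
11 against 50: the behavior changed.
verdict: not equivalent; witness: x=-6, y=-4


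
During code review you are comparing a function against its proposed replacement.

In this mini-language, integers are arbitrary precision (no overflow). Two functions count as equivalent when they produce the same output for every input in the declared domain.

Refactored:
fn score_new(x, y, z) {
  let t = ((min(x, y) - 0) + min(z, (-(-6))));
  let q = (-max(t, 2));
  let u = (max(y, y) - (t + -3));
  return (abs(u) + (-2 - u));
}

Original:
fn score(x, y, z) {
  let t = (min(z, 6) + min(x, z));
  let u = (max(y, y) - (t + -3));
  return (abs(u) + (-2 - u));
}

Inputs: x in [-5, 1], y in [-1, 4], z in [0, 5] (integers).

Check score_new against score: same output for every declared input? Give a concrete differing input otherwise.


On input x=0, y=-1, z=3, score returns 0 while score_new returns -2.
verdict: not equivalent; witness: x=0, y=-1, z=3


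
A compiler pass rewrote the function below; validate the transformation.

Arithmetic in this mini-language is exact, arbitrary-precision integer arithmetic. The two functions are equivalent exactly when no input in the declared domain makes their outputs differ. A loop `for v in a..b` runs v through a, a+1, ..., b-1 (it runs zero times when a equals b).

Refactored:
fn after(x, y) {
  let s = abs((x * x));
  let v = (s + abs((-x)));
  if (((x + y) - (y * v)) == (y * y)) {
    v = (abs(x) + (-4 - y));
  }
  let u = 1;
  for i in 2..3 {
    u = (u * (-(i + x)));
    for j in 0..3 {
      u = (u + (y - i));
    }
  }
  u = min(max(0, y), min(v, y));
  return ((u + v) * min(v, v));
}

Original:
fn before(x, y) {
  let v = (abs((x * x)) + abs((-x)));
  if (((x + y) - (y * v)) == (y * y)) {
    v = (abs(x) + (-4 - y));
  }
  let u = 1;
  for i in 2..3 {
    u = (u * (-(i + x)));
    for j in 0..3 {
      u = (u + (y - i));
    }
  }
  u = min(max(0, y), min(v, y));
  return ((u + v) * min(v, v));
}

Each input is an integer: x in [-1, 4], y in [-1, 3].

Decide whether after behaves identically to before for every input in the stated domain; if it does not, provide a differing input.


Side by side, the visible changes include: local variable names differ, statement counts differ.
As a probe, take x=-1, y=-1: before runs v := 2 | (((x + y) - (y * v)) == (y * y)): false | u := 1 | iter i=2: | u := -1 | iter j=0: | u := -4 | iter j=1: | u := -7 | iter j=2: | u := -10 | u := -1 | result 2; after runs s := 1 | v := 2 | (((x + y) - (y * v)) == (y * y)): false | u := 1 | iter i=2: | u := -1 | iter j=0: | u := -4 | iter j=1: | u := -7 | iter j=2: | u := -10 | u := -1 | result 2; both end at 2.
Every one of the 30 inputs gives matching results.
verdict: equivalent


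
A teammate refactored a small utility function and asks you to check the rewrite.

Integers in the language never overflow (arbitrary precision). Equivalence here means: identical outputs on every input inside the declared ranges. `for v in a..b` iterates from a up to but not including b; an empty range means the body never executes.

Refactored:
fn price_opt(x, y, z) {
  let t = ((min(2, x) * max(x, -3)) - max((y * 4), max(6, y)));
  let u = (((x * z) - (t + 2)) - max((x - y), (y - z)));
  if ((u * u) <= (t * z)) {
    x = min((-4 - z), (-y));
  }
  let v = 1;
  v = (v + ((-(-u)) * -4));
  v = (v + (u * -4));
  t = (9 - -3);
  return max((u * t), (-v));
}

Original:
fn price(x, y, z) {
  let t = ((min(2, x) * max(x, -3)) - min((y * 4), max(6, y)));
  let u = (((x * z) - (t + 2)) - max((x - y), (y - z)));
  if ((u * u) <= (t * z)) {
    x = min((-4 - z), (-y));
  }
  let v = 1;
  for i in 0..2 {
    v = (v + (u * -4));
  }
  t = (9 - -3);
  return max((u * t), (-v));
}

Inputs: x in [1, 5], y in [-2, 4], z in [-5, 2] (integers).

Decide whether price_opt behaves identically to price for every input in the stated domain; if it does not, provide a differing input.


These are not equivalent — on x=1, y=-2, z=-5 the outputs split (-153 vs -41).
price: t = 9; u = -19; ((u * u) <= (t * z)) -> false; v = 1; [i=0]; v = 77; [i=1]; v = 153; t = 12; return -153
price_opt: t = -5; u = -5; ((u * u) <= (t * z)) -> true; x = 1; v = 1; v = 21; v = 41; t = 12; return -41
verdict: not equivalent; witness: x=1, y=-2, z=-5


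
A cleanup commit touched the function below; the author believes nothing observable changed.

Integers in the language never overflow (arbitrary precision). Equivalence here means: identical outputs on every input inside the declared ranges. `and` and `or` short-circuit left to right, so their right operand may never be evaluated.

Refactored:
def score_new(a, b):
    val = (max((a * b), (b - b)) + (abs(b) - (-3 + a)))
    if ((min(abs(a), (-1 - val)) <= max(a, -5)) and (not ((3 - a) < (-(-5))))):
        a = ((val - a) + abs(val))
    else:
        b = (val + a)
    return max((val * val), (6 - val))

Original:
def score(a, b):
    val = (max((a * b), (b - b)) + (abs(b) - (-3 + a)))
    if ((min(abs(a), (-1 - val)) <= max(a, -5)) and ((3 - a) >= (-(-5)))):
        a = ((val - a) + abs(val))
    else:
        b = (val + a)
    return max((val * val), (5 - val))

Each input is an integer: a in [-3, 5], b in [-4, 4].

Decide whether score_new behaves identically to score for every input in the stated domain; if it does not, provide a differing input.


These are not equivalent — on a=2, b=0 the outputs split (4 vs 5).
score: val=1, then ((min(abs(a), (-1 - val)) <= max(a, -5)) and ((3 - a) >= (-(-5)))) is false, then b=3, then returns 4
score_new: val=1, then ((min(abs(a), (-1 - val)) <= max(a, -5)) and (not ((3 - a) < (-(-5))))) is false, then b=3, then returns 5
verdict: not equivalent; witness: a=2, b=0


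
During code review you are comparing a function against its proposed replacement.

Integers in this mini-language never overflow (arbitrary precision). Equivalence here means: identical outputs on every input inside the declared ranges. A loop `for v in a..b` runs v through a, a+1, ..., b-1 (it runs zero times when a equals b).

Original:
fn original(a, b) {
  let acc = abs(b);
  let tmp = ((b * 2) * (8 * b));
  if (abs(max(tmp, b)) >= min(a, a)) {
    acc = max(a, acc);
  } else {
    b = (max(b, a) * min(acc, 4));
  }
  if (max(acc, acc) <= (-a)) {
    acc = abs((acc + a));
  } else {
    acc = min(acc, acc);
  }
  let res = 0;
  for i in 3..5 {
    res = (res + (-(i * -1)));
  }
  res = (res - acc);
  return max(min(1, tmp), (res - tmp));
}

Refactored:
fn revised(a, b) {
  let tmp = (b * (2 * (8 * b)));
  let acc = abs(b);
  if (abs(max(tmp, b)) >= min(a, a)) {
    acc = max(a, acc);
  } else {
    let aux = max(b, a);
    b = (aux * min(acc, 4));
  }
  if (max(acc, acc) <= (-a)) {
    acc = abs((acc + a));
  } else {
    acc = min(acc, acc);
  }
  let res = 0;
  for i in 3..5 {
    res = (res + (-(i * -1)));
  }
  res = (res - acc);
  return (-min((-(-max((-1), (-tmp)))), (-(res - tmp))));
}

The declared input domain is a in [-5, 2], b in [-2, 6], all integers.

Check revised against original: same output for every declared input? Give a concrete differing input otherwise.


The two versions differ — the changes include local variable names differ; statement counts differ.
As a probe, take a=-1, b=4: original runs acc becomes 4; next tmp becomes 256; next (abs(max(tmp, b)) >= min(a, a)) evaluates to true; next acc becomes 4; next (max(acc, acc) <= (-a)) evaluates to false; next acc becomes 4; next res becomes 0; next at i=3:; next res becomes 3; next at i=4:; next res becomes 7; next res becomes 3; next final value 1; revised runs tmp becomes 256; next acc becomes 4; next (abs(max(tmp, b)) >= min(a, a)) evaluates to true; next acc becomes 4; next (max(acc, acc) <= (-a)) evaluates to false; next acc becomes 4; next res becomes 0; next at i=3:; next res becomes 3; next at i=4:; next res becomes 7; next res becomes 3; next final value 1; both end at 1.
Across all 72 domain points the two functions coincide.
verdict: equivalent


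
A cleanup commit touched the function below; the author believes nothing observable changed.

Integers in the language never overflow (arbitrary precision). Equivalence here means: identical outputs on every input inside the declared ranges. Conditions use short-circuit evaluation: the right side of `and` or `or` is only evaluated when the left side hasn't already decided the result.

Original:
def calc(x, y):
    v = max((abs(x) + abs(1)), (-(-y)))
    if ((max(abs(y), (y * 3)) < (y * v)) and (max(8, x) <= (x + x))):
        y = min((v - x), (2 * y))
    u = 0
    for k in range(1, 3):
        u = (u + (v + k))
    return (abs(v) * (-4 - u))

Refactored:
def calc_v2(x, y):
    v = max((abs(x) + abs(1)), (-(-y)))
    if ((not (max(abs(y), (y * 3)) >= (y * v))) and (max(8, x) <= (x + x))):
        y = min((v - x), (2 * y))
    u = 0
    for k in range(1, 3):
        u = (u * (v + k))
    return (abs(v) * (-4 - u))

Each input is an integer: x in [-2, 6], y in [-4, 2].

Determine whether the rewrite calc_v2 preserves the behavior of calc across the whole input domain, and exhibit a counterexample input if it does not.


These are not equivalent — on x=-2, y=-4 the outputs split (-39 vs -12).
calc: v becomes 3; next ((max(abs(y), (y * 3)) < (y * v)) and (max(8, x) <= (x + x))) evaluates to false; next u becomes 0; next at k=1:; next u becomes 4; next at k=2:; next u becomes 9; next final value -39
calc_v2: v becomes 3; next ((not (max(abs(y), (y * 3)) >= (y * v))) and (max(8, x) <= (x + x))) evaluates to false; next u becomes 0; next at k=1:; next u becomes 0; next at k=2:; next u becomes 0; next final value -12
verdict: not equivalent; witness: x=-2, y=-4


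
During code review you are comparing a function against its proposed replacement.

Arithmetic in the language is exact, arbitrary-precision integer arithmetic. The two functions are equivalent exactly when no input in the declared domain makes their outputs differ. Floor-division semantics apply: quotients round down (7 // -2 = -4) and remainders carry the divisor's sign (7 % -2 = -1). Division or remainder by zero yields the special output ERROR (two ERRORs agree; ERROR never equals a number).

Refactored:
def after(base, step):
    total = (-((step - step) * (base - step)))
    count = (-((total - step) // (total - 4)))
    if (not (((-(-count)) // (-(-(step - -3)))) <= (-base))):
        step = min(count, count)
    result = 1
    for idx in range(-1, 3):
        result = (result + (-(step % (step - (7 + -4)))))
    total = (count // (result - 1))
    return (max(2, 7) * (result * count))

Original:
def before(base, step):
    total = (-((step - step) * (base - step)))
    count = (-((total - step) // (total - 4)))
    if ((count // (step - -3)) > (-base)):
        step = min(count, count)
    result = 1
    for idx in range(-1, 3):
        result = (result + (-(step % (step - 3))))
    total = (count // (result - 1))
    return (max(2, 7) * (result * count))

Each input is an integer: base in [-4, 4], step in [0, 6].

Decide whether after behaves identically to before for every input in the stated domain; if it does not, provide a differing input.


The two versions differ — the changes include arithmetic usage differs; and comparison usage differs; and constant usage differs; and boolean connective usage differs.
One worked example (base=0, step=6) — before: total becomes 0; next count becomes -1; next ((count // (step - -3)) > (-base)) evaluates to false; next result becomes 1; next at idx=-1:; next result becomes 1; next at idx=0:; next result becomes 1; next at idx=1:; next result becomes 1; next at idx=2:; next result becomes 1; next hits division by zero so the output is ERROR; after: total becomes 0; next count becomes -1; next (not (((-(-count)) // (-(-(step - -3)))) <= (-base))) evaluates to false; next result becomes 1; next at idx=-1:; next result becomes 1; next at idx=0:; next result becomes 1; next at idx=1:; next result becomes 1; next at idx=2:; next result becomes 1; next hits division by zero so the output is ERROR; agreement on ERROR.
Every one of the 63 inputs gives matching results.
verdict: equivalent


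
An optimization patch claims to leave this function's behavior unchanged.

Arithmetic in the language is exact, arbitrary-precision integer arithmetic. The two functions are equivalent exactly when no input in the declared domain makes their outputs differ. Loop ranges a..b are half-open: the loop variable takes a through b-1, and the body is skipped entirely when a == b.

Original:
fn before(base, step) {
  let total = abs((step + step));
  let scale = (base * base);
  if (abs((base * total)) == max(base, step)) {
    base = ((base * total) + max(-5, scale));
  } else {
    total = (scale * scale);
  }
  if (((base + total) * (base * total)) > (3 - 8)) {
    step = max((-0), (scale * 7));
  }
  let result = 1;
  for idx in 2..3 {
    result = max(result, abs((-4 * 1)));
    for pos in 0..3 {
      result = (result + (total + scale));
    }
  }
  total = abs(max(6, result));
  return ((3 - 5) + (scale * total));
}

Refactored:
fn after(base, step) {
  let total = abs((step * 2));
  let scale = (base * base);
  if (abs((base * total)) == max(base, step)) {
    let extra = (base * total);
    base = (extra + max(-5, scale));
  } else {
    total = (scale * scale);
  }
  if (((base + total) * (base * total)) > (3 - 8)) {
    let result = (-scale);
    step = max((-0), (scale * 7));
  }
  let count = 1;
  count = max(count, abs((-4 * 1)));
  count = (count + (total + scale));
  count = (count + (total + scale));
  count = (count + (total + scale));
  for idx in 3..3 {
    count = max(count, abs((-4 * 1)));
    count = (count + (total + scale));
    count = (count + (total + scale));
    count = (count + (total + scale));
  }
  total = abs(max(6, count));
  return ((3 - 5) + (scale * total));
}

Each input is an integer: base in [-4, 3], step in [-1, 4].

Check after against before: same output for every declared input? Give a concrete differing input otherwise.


Differences: min/max/abs usage differs, local variable names differ, loop structure differs, statement counts differ, arithmetic usage differs, constant usage differs — yet all 48 inputs agree.
verdict: equivalent


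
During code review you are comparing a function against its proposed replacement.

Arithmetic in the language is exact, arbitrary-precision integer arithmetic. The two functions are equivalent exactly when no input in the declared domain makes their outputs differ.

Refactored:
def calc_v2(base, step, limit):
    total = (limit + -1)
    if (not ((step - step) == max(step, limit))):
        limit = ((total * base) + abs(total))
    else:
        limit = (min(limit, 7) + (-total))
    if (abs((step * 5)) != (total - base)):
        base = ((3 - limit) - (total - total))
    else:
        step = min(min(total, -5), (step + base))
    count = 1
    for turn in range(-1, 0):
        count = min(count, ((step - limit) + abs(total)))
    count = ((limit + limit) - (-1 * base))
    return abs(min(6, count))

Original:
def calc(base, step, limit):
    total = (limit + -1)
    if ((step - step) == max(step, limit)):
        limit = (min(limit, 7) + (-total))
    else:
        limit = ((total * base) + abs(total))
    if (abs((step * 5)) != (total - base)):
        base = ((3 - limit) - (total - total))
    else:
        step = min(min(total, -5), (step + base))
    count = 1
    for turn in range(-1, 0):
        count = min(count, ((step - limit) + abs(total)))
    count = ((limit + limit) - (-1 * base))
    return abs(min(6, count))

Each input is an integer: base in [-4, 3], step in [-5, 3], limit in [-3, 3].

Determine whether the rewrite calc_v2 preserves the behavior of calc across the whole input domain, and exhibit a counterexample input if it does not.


Behavior is preserved: although boolean connective usage differs, the outputs never diverge.
One worked example (base=1, step=-4, limit=-1) — calc: total becomes -2; next ((step - step) == max(step, limit)) evaluates to false; next limit becomes 0; next (abs((step * 5)) != (total - base)) evaluates to true; next base becomes 3; next count becomes 1; next at turn=-1:; next count becomes -2; next count becomes 3; next final value 3; calc_v2: total becomes -2; next (not ((step - step) == max(step, limit))) evaluates to true; next limit becomes 0; next (abs((step * 5)) != (total - base)) evaluates to true; next base becomes 3; next count becomes 1; next at turn=-1:; next count becomes -2; next count becomes 3; next final value 3; agreement on 3.
Checked all 504 inputs in the declared domain: the outputs agree on every one.
verdict: equivalent


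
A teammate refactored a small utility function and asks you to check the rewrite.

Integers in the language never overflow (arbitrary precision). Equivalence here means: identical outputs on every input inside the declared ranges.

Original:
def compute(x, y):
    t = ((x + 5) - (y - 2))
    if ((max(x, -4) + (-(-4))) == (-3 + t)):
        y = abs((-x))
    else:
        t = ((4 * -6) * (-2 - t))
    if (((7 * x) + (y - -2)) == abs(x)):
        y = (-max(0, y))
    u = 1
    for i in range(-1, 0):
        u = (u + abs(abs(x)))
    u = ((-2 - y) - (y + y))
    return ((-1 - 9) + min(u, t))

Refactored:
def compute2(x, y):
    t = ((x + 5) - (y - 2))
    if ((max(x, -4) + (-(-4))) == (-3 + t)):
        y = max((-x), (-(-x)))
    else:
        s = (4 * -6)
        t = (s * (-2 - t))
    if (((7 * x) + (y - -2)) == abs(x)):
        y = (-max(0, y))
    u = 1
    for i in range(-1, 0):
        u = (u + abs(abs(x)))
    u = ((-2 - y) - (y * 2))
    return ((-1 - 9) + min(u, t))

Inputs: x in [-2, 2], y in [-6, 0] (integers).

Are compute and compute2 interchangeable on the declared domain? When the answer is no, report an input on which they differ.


Behavior is preserved: although min/max/abs usage differs, and local variable names differ, and constant usage differs, and arithmetic usage differs, and statement counts differ, the outputs never diverge.
Spot check at x=-1, y=-5 — compute: t=11, then ((max(x, -4) + (-(-4))) == (-3 + t)) is false, then t=312, then (((7 * x) + (y - -2)) == abs(x)) is false, then u=1, then (i=-1), then u=2, then u=13, then returns 3. compute2: t=11, then ((max(x, -4) + (-(-4))) == (-3 + t)) is false, then s=-24, then t=312, then (((7 * x) + (y - -2)) == abs(x)) is false, then u=1, then (i=-1), then u=2, then u=13, then returns 3. Both give 3.
Sweeping the whole domain (35 inputs) finds no disagreement.
verdict: equivalent


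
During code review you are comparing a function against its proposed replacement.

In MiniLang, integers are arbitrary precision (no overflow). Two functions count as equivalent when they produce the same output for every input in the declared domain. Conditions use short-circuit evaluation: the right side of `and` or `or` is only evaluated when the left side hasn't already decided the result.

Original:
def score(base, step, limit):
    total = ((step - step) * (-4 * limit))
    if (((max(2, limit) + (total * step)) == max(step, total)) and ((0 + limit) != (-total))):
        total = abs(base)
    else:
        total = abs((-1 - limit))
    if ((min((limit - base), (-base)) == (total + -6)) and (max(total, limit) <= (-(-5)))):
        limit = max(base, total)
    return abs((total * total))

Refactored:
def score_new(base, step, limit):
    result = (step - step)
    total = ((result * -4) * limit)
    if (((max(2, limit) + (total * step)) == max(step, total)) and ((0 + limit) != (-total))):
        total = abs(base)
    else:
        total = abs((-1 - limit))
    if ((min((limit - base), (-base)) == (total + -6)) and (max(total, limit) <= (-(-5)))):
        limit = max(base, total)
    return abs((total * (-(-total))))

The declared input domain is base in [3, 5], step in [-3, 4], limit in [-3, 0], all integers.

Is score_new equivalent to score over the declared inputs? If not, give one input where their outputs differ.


Changes here: statement counts differ; and local variable names differ; the full 96-point sweep finds no disagreement.
verdict: equivalent


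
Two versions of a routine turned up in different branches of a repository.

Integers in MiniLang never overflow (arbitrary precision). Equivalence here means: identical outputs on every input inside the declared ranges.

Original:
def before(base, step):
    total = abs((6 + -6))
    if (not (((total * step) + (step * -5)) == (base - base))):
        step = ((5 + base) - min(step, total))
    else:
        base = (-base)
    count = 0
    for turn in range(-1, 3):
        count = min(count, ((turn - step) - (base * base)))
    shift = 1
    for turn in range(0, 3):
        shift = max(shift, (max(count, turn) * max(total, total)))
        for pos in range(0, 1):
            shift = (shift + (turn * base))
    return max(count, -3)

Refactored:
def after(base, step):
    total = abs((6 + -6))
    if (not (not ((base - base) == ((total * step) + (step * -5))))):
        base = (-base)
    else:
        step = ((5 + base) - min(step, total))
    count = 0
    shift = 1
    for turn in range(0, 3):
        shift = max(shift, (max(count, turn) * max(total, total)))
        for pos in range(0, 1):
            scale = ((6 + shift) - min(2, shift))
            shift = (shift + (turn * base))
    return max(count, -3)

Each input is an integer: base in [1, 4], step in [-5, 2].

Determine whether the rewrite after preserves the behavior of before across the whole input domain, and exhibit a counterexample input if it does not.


The rewrite breaks on base=1, step=-5, where the results are -3 and 0.
before: total becomes 0; next (not (((total * step) + (step * -5)) == (base - base))) evaluates to true; next step becomes 11; next count becomes 0; next at turn=-1:; next count becomes -13; next at turn=0:; next count becomes -13; next at turn=1:; next count becomes -13; next at turn=2:; next count becomes -13; next shift becomes 1; next at turn=0:; next shift becomes 1; next at pos=0:; next shift becomes 1; next at turn=1:; next shift becomes 1; next at pos=0:; next shift becomes 2; next at turn=2:; next shift becomes 2; next at pos=0:; next shift becomes 4; next final value -3
after: total becomes 0; next (not (not ((base - base) == ((total * step) + (step * -5))))) evaluates to false; next step becomes 11; next count becomes 0; next shift becomes 1; next at turn=0:; next shift becomes 1; next at pos=0:; next scale becomes 6; next shift becomes 1; next at turn=1:; next shift becomes 1; next at pos=0:; next scale becomes 6; next shift becomes 2; next at turn=2:; next shift becomes 2; next at pos=0:; next scale becomes 6; next shift becomes 4; next final value 0
verdict: not equivalent; witness: base=1, step=-5
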